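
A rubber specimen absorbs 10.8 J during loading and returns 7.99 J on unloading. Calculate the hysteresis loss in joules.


Hysteresis loss = loading - unloading
= 10.8 - 7.99
= 2.81 J

2.81 J


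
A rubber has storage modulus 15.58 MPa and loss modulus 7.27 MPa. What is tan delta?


tan delta = E'' / E'
= 7.27 / 15.58
= 0.4666

tan delta = 0.4666


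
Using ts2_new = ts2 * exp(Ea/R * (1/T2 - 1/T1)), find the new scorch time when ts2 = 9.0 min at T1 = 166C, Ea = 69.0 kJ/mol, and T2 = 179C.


Convert temperatures: T1 = 166 + 273.15 = 439.15 K, T2 = 179 + 273.15 = 452.15 K
ts2_new = 9.0 * exp(69000 / 8.314 * (1/452.15 - 1/439.15))
1/T2 - 1/T1 = -6.5471e-05
ts2_new = 5.23 min

5.23 min


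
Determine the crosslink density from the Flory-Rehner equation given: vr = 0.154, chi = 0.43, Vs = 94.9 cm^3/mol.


ln(1 - vr) = ln(1 - 0.154) = -0.1672
Numerator = -((-0.1672) + 0.154 + 0.43 * 0.154^2) = 0.0030
Denominator = 94.9 * (0.154^(1/3) - 0.154/2) = 43.5601
nu = 0.0030 / 43.5601 = 6.9744e-05 mol/cm^3

6.9744e-05 mol/cm^3


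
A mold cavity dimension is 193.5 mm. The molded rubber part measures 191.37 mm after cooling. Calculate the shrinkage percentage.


Shrinkage = (mold - part) / mold * 100
= (193.5 - 191.37) / 193.5 * 100
= 2.13 / 193.5 * 100
= 1.1%

1.1%


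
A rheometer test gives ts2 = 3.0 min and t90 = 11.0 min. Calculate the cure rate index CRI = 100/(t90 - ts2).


CRI = 100 / (t90 - ts2)
= 100 / (11.0 - 3.0)
= 100 / 8.0
= 12.5 min^-1

12.5 min^-1


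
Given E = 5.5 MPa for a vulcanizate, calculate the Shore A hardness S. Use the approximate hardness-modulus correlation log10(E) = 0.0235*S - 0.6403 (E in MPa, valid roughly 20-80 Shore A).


log10(E) = 0.0235*S - 0.6403  =>  S = (log10(E) + 0.6403) / 0.0235
log10(5.5) = 0.740363
S = (0.740363 + 0.6403) / 0.0235 = 1.380663 / 0.0235
S = 58.8

Shore A = 58.8


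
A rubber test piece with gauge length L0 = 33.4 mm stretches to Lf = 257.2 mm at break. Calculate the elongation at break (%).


Elongation = (Lf - L0) / L0 * 100
= (257.2 - 33.4) / 33.4 * 100
= 223.8 / 33.4 * 100
= 670.1%

670.1%


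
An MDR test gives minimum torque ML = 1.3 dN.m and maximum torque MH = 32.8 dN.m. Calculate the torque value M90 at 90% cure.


M90 = ML + 0.9 * (MH - ML)
M90 = 1.3 + 0.9 * (32.8 - 1.3)
M90 = 1.3 + 0.9 * 31.5
M90 = 29.65 dN.m

29.65 dN.m


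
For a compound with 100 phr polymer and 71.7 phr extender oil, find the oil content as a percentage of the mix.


Oil % = oil / (100 + oil) * 100
= 71.7 / (100 + 71.7) * 100
= 71.7 / 171.7 * 100
= 41.76%

41.76%


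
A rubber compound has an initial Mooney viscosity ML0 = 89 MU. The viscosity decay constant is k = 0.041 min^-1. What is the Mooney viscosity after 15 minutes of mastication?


ML = ML0 * exp(-k * t)
ML = 89 * exp(-0.041 * 15)
ML = 89 * 0.5406
ML = 48.12 MU

48.12 MU


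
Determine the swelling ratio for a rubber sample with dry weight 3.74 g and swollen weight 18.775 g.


Q = W_swollen / W_dry
Q = 18.775 / 3.74
Q = 5.02

Q = 5.02


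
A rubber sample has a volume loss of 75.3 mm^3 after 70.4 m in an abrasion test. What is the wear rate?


Rate = volume_loss / distance
= 75.3 / 70.4
= 1.07 mm^3/m

1.07 mm^3/m


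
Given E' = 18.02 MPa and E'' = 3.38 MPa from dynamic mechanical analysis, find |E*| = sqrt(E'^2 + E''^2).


|E*| = sqrt(E'^2 + E''^2)
= sqrt(18.02^2 + 3.38^2)
= sqrt(324.7204 + 11.4244)
= 18.334 MPa

18.334 MPa


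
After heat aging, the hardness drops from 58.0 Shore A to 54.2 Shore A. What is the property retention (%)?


Retention = aged / original * 100
= 54.2 / 58.0 * 100
= 93.4%

93.4%


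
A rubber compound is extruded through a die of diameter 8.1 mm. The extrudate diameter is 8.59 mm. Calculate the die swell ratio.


Die swell ratio = D_extrudate / D_die
= 8.59 / 8.1
= 1.06

Die swell = 1.06


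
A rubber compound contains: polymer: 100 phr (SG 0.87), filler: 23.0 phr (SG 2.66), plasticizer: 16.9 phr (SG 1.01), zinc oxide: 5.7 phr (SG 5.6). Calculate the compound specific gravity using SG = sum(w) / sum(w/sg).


Sum of weights = 145.6
Volume contributions:
  polymer: 100/0.87 = 114.9425
  filler: 23.0/2.66 = 8.6466
  plasticizer: 16.9/1.01 = 16.7327
  zinc oxide: 5.7/5.6 = 1.0179
Sum of volumes = 141.3397
SG = 145.6 / 141.3397 = 1.03

SG = 1.03


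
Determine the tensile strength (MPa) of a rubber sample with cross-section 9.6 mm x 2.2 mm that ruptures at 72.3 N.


Area = width * thickness = 9.6 * 2.2 = 21.12 mm^2
TS = force / area = 72.3 / 21.12 = 3.42 MPa

3.42 MPa


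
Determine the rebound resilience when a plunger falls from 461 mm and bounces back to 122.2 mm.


Resilience = h_rebound / h_drop * 100
= 122.2 / 461 * 100
= 26.5%

26.5%


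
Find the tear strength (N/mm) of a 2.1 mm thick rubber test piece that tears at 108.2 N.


Tear strength = force / thickness
= 108.2 / 2.1
= 51.52 N/mm

51.52 N/mm


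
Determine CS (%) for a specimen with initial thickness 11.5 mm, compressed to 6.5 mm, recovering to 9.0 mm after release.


CS = (t0 - recovered) / (t0 - ts) * 100
= (11.5 - 9.0) / (11.5 - 6.5) * 100
= 2.5 / 5.0 * 100
= 50.0%

50.0%


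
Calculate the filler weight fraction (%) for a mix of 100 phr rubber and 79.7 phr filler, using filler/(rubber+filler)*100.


Filler % = filler / (rubber + filler) * 100
= 79.7 / (100 + 79.7) * 100
= 79.7 / 179.7 * 100
= 44.35%

44.35%


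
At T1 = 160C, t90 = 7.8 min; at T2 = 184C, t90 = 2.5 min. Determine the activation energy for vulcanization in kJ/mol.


T1 = 433.15 K, T2 = 457.15 K
1/T1 - 1/T2 = 1.2120e-04
ln(t1/t2) = ln(7.8/2.5) = 1.1378
Ea = 8.314 * 1.1378 / 1.2120e-04 = 78050.2588 J/mol
Ea = 78.05 kJ/mol

78.05 kJ/mol


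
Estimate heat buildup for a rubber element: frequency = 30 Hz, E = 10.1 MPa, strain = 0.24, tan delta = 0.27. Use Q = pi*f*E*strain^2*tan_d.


Q = pi * f * E * strain^2 * tan_d
= pi * 30 * 10.1 * 0.24^2 * 0.27
= pi * 30 * 10.1 * 0.0576 * 0.27
= 14.8040

Q = 14.8040


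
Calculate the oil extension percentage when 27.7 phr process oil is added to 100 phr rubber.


Oil % = oil / (100 + oil) * 100
= 27.7 / (100 + 27.7) * 100
= 27.7 / 127.7 * 100
= 21.69%

21.69%


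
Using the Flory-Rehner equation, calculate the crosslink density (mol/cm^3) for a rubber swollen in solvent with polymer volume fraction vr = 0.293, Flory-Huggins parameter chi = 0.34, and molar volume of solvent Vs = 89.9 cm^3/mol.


ln(1 - vr) = ln(1 - 0.293) = -0.3467
Numerator = -((-0.3467) + 0.293 + 0.34 * 0.293^2) = 0.0245
Denominator = 89.9 * (0.293^(1/3) - 0.293/2) = 46.5399
nu = 0.0245 / 46.5399 = 5.2720e-04 mol/cm^3

5.2720e-04 mol/cm^3


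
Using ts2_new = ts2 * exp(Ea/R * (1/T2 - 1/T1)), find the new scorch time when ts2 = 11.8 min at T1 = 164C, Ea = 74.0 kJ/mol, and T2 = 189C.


Convert temperatures: T1 = 164 + 273.15 = 437.15 K, T2 = 189 + 273.15 = 462.15 K
ts2_new = 11.8 * exp(74000 / 8.314 * (1/462.15 - 1/437.15))
1/T2 - 1/T1 = -1.2374e-04
ts2_new = 3.92 min

3.92 min


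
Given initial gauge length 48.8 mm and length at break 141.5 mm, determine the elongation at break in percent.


Elongation = (Lf - L0) / L0 * 100
= (141.5 - 48.8) / 48.8 * 100
= 92.7 / 48.8 * 100
= 190.0%

190.0%


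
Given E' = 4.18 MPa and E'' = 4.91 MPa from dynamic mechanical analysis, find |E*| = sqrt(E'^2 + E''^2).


|E*| = sqrt(E'^2 + E''^2)
= sqrt(4.18^2 + 4.91^2)
= sqrt(17.4724 + 24.1081)
= 6.448 MPa

6.448 MPa


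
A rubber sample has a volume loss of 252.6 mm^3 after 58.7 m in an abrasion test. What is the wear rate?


Rate = volume_loss / distance
= 252.6 / 58.7
= 4.303 mm^3/m

4.303 mm^3/m


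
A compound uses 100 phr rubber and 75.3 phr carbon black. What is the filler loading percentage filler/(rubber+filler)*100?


Filler % = filler / (rubber + filler) * 100
= 75.3 / (100 + 75.3) * 100
= 75.3 / 175.3 * 100
= 42.95%

42.95%


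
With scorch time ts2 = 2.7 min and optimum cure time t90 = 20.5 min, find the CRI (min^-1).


CRI = 100 / (t90 - ts2)
= 100 / (20.5 - 2.7)
= 100 / 17.8
= 5.62 min^-1

5.62 min^-1


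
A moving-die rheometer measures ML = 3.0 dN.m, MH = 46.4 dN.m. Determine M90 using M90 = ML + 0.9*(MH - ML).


M90 = ML + 0.9 * (MH - ML)
M90 = 3.0 + 0.9 * (46.4 - 3.0)
M90 = 3.0 + 0.9 * 43.4
M90 = 42.06 dN.m

42.06 dN.m


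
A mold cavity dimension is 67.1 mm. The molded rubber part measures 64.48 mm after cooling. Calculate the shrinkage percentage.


Shrinkage = (mold - part) / mold * 100
= (67.1 - 64.48) / 67.1 * 100
= 2.62 / 67.1 * 100
= 3.9%

3.9%


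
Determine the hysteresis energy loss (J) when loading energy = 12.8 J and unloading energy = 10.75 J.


Hysteresis loss = loading - unloading
= 12.8 - 10.75
= 2.05 J

2.05 J


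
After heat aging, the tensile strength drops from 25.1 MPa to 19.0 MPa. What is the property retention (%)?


Retention = aged / original * 100
= 19.0 / 25.1 * 100
= 75.7%

75.7%


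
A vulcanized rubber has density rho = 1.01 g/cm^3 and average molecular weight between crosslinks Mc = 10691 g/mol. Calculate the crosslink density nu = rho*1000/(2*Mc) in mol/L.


nu = rho * 1000 / (2 * Mc)
nu = 1.01 * 1000 / (2 * 10691)
nu = 1010.0 / 21382
nu = 0.0472 mol/L

0.0472 mol/L


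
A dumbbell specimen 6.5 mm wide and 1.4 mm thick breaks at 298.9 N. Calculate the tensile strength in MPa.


Area = width * thickness = 6.5 * 1.4 = 9.1 mm^2
TS = force / area = 298.9 / 9.1 = 32.85 MPa

32.85 MPa


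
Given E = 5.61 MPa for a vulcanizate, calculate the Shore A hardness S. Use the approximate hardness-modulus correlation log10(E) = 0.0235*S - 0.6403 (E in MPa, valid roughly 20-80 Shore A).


log10(E) = 0.0235*S - 0.6403  =>  S = (log10(E) + 0.6403) / 0.0235
log10(5.61) = 0.748963
S = (0.748963 + 0.6403) / 0.0235 = 1.389263 / 0.0235
S = 59.1

Shore A = 59.1


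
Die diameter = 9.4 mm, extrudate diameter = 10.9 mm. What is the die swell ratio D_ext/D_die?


Die swell ratio = D_extrudate / D_die
= 10.9 / 9.4
= 1.16

Die swell = 1.16


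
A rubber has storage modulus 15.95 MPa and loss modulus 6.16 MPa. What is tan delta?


tan delta = E'' / E'
= 6.16 / 15.95
= 0.3862

tan delta = 0.3862


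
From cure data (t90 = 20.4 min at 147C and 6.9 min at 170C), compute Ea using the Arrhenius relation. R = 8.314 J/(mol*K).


T1 = 420.15 K, T2 = 443.15 K
1/T1 - 1/T2 = 1.2353e-04
ln(t1/t2) = ln(20.4/6.9) = 1.0840
Ea = 8.314 * 1.0840 / 1.2353e-04 = 72957.8441 J/mol
Ea = 72.96 kJ/mol

72.96 kJ/mol


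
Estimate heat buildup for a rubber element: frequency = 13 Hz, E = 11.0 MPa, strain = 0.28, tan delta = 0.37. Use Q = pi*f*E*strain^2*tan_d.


Q = pi * f * E * strain^2 * tan_d
= pi * 13 * 11.0 * 0.28^2 * 0.37
= pi * 13 * 11.0 * 0.0784 * 0.37
= 13.0318

Q = 13.0318


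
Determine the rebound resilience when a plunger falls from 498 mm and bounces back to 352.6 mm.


Resilience = h_rebound / h_drop * 100
= 352.6 / 498 * 100
= 70.8%

70.8%


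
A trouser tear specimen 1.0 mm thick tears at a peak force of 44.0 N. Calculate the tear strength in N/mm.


Tear strength = force / thickness
= 44.0 / 1.0
= 44.0 N/mm

44.0 N/mm


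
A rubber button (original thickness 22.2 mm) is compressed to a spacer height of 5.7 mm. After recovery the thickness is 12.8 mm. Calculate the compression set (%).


CS = (t0 - recovered) / (t0 - ts) * 100
= (22.2 - 12.8) / (22.2 - 5.7) * 100
= 9.4 / 16.5 * 100
= 57.0%

57.0%


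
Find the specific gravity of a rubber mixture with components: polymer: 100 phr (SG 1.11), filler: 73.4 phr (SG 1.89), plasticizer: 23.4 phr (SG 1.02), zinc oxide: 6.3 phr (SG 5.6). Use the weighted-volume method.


Sum of weights = 203.1
Volume contributions:
  polymer: 100/1.11 = 90.0901
  filler: 73.4/1.89 = 38.8360
  plasticizer: 23.4/1.02 = 22.9412
  zinc oxide: 6.3/5.6 = 1.1250
Sum of volumes = 152.9922
SG = 203.1 / 152.9922 = 1.328

SG = 1.328


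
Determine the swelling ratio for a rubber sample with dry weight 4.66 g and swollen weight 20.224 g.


Q = W_swollen / W_dry
Q = 20.224 / 4.66
Q = 4.34

Q = 4.34


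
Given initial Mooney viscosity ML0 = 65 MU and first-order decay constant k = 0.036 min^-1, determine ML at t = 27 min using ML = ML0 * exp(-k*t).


ML = ML0 * exp(-k * t)
ML = 65 * exp(-0.036 * 27)
ML = 65 * 0.3783
ML = 24.59 MU

24.59 MU


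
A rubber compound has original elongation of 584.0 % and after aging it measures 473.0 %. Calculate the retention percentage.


Retention = aged / original * 100
= 473.0 / 584.0 * 100
= 81.0%

81.0%


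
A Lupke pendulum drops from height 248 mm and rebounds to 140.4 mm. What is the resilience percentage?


Resilience = h_rebound / h_drop * 100
= 140.4 / 248 * 100
= 56.6%

56.6%


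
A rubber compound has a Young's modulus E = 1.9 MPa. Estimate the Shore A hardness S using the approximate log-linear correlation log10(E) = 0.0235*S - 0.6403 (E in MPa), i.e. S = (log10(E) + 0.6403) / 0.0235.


log10(E) = 0.0235*S - 0.6403  =>  S = (log10(E) + 0.6403) / 0.0235
log10(1.9) = 0.278754
S = (0.278754 + 0.6403) / 0.0235 = 0.919054 / 0.0235
S = 39.1

Shore A = 39.1


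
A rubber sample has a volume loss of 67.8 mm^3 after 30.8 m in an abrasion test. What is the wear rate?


Rate = volume_loss / distance
= 67.8 / 30.8
= 2.201 mm^3/m

2.201 mm^3/m


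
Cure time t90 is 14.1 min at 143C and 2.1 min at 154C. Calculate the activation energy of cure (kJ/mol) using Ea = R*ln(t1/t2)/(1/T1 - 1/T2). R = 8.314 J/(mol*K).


T1 = 416.15 K, T2 = 427.15 K
1/T1 - 1/T2 = 6.1882e-05
ln(t1/t2) = ln(14.1/2.1) = 1.9042
Ea = 8.314 * 1.9042 / 6.1882e-05 = 255840.1773 J/mol
Ea = 255.84 kJ/mol

255.84 kJ/mol


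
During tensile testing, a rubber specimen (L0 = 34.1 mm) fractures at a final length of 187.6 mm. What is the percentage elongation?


Elongation = (Lf - L0) / L0 * 100
= (187.6 - 34.1) / 34.1 * 100
= 153.5 / 34.1 * 100
= 450.1%

450.1%


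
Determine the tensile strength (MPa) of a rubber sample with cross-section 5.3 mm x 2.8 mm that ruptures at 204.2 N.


Area = width * thickness = 5.3 * 2.8 = 14.84 mm^2
TS = force / area = 204.2 / 14.84 = 13.76 MPa

13.76 MPa


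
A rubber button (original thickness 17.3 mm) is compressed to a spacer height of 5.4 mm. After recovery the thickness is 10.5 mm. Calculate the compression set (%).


CS = (t0 - recovered) / (t0 - ts) * 100
= (17.3 - 10.5) / (17.3 - 5.4) * 100
= 6.8 / 11.9 * 100
= 57.1%

57.1%


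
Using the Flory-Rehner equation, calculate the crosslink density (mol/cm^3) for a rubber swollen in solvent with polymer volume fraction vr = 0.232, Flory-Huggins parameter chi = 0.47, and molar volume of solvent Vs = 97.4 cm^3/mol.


ln(1 - vr) = ln(1 - 0.232) = -0.2640
Numerator = -((-0.2640) + 0.232 + 0.47 * 0.232^2) = 0.0067
Denominator = 97.4 * (0.232^(1/3) - 0.232/2) = 48.5503
nu = 0.0067 / 48.5503 = 1.3735e-04 mol/cm^3

1.3735e-04 mol/cm^3


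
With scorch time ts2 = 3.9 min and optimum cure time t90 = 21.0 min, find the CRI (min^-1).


CRI = 100 / (t90 - ts2)
= 100 / (21.0 - 3.9)
= 100 / 17.1
= 5.85 min^-1

5.85 min^-1


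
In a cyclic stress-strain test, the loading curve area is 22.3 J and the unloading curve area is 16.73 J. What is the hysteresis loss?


Hysteresis loss = loading - unloading
= 22.3 - 16.73
= 5.57 J

5.57 J


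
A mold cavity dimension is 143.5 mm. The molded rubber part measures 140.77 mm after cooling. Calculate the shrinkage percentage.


Shrinkage = (mold - part) / mold * 100
= (143.5 - 140.77) / 143.5 * 100
= 2.73 / 143.5 * 100
= 1.9%

1.9%


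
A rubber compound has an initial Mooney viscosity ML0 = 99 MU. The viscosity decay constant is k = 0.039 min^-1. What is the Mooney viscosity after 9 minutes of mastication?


ML = ML0 * exp(-k * t)
ML = 99 * exp(-0.039 * 9)
ML = 99 * 0.7040
ML = 69.69 MU

69.69 MU


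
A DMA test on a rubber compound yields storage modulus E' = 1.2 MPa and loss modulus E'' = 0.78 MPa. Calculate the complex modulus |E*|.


|E*| = sqrt(E'^2 + E''^2)
= sqrt(1.2^2 + 0.78^2)
= sqrt(1.4400 + 0.6084)
= 1.431 MPa

1.431 MPa


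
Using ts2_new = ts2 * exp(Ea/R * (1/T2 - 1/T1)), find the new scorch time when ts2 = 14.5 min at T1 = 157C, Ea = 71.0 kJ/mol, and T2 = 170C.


Convert temperatures: T1 = 157 + 273.15 = 430.15 K, T2 = 170 + 273.15 = 443.15 K
ts2_new = 14.5 * exp(71000 / 8.314 * (1/443.15 - 1/430.15))
1/T2 - 1/T1 = -6.8198e-05
ts2_new = 8.1 min

8.1 min


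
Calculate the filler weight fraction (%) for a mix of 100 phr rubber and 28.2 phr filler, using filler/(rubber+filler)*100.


Filler % = filler / (rubber + filler) * 100
= 28.2 / (100 + 28.2) * 100
= 28.2 / 128.2 * 100
= 22.0%

22.0%


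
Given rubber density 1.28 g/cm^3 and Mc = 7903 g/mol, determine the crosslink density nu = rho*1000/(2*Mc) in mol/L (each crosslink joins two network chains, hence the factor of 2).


nu = rho * 1000 / (2 * Mc)
nu = 1.28 * 1000 / (2 * 7903)
nu = 1280.0 / 15806
nu = 0.0810 mol/L

0.0810 mol/L


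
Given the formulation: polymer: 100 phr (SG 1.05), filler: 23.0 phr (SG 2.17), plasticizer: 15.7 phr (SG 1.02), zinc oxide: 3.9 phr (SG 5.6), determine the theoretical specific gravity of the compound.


Sum of weights = 142.6
Volume contributions:
  polymer: 100/1.05 = 95.2381
  filler: 23.0/2.17 = 10.5991
  plasticizer: 15.7/1.02 = 15.3922
  zinc oxide: 3.9/5.6 = 0.6964
Sum of volumes = 121.9258
SG = 142.6 / 121.9258 = 1.17

SG = 1.17


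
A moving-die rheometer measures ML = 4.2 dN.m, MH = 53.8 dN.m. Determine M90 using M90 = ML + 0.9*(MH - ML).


M90 = ML + 0.9 * (MH - ML)
M90 = 4.2 + 0.9 * (53.8 - 4.2)
M90 = 4.2 + 0.9 * 49.6
M90 = 48.84 dN.m

48.84 dN.m


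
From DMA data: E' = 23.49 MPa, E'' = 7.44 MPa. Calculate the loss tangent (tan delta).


tan delta = E'' / E'
= 7.44 / 23.49
= 0.3167

tan delta = 0.3167


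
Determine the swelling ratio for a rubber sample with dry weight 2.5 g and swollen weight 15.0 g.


Q = W_swollen / W_dry
Q = 15.0 / 2.5
Q = 6.0

Q = 6.0


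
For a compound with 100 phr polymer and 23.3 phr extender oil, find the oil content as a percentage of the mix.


Oil % = oil / (100 + oil) * 100
= 23.3 / (100 + 23.3) * 100
= 23.3 / 123.3 * 100
= 18.9%

18.9%


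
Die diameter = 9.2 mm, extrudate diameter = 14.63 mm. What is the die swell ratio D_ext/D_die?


Die swell ratio = D_extrudate / D_die
= 14.63 / 9.2
= 1.59

Die swell = 1.59


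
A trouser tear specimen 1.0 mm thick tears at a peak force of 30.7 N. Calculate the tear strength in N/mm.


Tear strength = force / thickness
= 30.7 / 1.0
= 30.7 N/mm

30.7 N/mm


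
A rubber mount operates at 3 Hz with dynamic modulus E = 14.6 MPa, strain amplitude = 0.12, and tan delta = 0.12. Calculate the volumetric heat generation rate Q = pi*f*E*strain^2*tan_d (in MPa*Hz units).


Q = pi * f * E * strain^2 * tan_d
= pi * 3 * 14.6 * 0.12^2 * 0.12
= pi * 3 * 14.6 * 0.0144 * 0.12
= 0.2378

Q = 0.2378


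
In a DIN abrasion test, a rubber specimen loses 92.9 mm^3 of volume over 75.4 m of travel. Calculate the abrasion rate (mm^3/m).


Rate = volume_loss / distance
= 92.9 / 75.4
= 1.232 mm^3/m

1.232 mm^3/m


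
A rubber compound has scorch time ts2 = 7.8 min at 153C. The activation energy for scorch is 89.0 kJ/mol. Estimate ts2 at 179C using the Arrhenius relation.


Convert temperatures: T1 = 153 + 273.15 = 426.15 K, T2 = 179 + 273.15 = 452.15 K
ts2_new = 7.8 * exp(89000 / 8.314 * (1/452.15 - 1/426.15))
1/T2 - 1/T1 = -1.3494e-04
ts2_new = 1.84 min

1.84 min


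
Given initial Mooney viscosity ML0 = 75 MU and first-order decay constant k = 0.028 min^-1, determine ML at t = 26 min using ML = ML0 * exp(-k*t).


ML = ML0 * exp(-k * t)
ML = 75 * exp(-0.028 * 26)
ML = 75 * 0.4829
ML = 36.22 MU

36.22 MU


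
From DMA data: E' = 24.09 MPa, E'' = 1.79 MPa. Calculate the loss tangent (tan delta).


tan delta = E'' / E'
= 1.79 / 24.09
= 0.0743

tan delta = 0.0743


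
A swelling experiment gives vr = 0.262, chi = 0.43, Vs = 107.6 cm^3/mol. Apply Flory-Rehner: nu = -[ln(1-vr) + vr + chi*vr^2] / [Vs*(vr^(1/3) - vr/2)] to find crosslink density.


ln(1 - vr) = ln(1 - 0.262) = -0.3038
Numerator = -((-0.3038) + 0.262 + 0.43 * 0.262^2) = 0.0123
Denominator = 107.6 * (0.262^(1/3) - 0.262/2) = 54.7558
nu = 0.0123 / 54.7558 = 2.2453e-04 mol/cm^3

2.2453e-04 mol/cm^3


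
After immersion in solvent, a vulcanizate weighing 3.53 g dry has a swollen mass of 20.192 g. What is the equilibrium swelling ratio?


Q = W_swollen / W_dry
Q = 20.192 / 3.53
Q = 5.72

Q = 5.72


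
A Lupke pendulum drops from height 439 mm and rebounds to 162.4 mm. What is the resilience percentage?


Resilience = h_rebound / h_drop * 100
= 162.4 / 439 * 100
= 37.0%

37.0%


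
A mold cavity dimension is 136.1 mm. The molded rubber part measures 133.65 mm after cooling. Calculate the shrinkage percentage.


Shrinkage = (mold - part) / mold * 100
= (136.1 - 133.65) / 136.1 * 100
= 2.45 / 136.1 * 100
= 1.8%

1.8%


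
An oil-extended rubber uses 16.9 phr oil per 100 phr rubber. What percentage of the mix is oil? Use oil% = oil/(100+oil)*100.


Oil % = oil / (100 + oil) * 100
= 16.9 / (100 + 16.9) * 100
= 16.9 / 116.9 * 100
= 14.46%

14.46%


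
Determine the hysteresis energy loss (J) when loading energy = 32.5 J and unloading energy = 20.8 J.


Hysteresis loss = loading - unloading
= 32.5 - 20.8
= 11.7 J

11.7 J


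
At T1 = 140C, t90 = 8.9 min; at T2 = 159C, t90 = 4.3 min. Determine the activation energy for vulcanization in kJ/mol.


T1 = 413.15 K, T2 = 432.15 K
1/T1 - 1/T2 = 1.0642e-04
ln(t1/t2) = ln(8.9/4.3) = 0.7274
Ea = 8.314 * 0.7274 / 1.0642e-04 = 56832.0910 J/mol
Ea = 56.83 kJ/mol

56.83 kJ/mol


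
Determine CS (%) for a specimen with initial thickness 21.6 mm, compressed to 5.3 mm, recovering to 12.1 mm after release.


CS = (t0 - recovered) / (t0 - ts) * 100
= (21.6 - 12.1) / (21.6 - 5.3) * 100
= 9.5 / 16.3 * 100
= 58.3%

58.3%


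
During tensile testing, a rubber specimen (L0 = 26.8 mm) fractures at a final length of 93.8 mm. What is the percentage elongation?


Elongation = (Lf - L0) / L0 * 100
= (93.8 - 26.8) / 26.8 * 100
= 67.0 / 26.8 * 100
= 250.0%

250.0%


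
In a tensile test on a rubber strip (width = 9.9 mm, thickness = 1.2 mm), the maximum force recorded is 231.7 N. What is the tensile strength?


Area = width * thickness = 9.9 * 1.2 = 11.88 mm^2
TS = force / area = 231.7 / 11.88 = 19.5 MPa

19.5 MPa


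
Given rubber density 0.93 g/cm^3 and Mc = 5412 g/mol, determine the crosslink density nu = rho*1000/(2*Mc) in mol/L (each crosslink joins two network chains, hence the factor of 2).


nu = rho * 1000 / (2 * Mc)
nu = 0.93 * 1000 / (2 * 5412)
nu = 930.0 / 10824
nu = 0.0859 mol/L

0.0859 mol/L


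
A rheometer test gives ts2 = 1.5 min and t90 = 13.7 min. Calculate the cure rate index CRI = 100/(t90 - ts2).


CRI = 100 / (t90 - ts2)
= 100 / (13.7 - 1.5)
= 100 / 12.2
= 8.2 min^-1

8.2 min^-1


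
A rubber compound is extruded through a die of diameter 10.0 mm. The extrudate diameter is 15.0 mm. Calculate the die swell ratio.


Die swell ratio = D_extrudate / D_die
= 15.0 / 10.0
= 1.5

Die swell = 1.5


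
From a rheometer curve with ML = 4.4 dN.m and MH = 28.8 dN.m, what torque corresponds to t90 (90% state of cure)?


M90 = ML + 0.9 * (MH - ML)
M90 = 4.4 + 0.9 * (28.8 - 4.4)
M90 = 4.4 + 0.9 * 24.4
M90 = 26.36 dN.m

26.36 dN.m


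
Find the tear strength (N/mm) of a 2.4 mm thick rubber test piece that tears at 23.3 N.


Tear strength = force / thickness
= 23.3 / 2.4
= 9.71 N/mm

9.71 N/mm


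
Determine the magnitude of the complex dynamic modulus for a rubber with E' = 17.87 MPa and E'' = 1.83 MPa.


|E*| = sqrt(E'^2 + E''^2)
= sqrt(17.87^2 + 1.83^2)
= sqrt(319.3369 + 3.3489)
= 17.963 MPa

17.963 MPa


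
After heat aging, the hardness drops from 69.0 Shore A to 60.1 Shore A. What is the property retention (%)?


Retention = aged / original * 100
= 60.1 / 69.0 * 100
= 87.1%

87.1%


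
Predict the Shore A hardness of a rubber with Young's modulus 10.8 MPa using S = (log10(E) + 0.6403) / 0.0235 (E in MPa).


log10(E) = 0.0235*S - 0.6403  =>  S = (log10(E) + 0.6403) / 0.0235
log10(10.8) = 1.033424
S = (1.033424 + 0.6403) / 0.0235 = 1.673724 / 0.0235
S = 71.2

Shore A = 71.2


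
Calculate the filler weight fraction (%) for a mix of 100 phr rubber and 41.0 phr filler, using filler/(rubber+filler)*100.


Filler % = filler / (rubber + filler) * 100
= 41.0 / (100 + 41.0) * 100
= 41.0 / 141.0 * 100
= 29.08%

29.08%


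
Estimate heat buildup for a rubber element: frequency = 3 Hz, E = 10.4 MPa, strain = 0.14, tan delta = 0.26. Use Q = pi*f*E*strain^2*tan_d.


Q = pi * f * E * strain^2 * tan_d
= pi * 3 * 10.4 * 0.14^2 * 0.26
= pi * 3 * 10.4 * 0.0196 * 0.26
= 0.4995

Q = 0.4995


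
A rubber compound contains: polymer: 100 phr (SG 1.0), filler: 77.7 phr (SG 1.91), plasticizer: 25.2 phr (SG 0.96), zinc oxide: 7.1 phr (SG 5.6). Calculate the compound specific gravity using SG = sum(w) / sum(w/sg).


Sum of weights = 210.0
Volume contributions:
  polymer: 100/1.0 = 100.0000
  filler: 77.7/1.91 = 40.6806
  plasticizer: 25.2/0.96 = 26.2500
  zinc oxide: 7.1/5.6 = 1.2679
Sum of volumes = 168.1985
SG = 210.0 / 168.1985 = 1.249

SG = 1.249


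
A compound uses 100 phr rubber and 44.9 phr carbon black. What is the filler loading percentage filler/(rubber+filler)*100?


Filler % = filler / (rubber + filler) * 100
= 44.9 / (100 + 44.9) * 100
= 44.9 / 144.9 * 100
= 30.99%

30.99%


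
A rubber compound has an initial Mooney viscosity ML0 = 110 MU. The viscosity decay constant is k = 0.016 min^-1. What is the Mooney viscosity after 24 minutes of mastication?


ML = ML0 * exp(-k * t)
ML = 110 * exp(-0.016 * 24)
ML = 110 * 0.6811
ML = 74.92 MU

74.92 MU


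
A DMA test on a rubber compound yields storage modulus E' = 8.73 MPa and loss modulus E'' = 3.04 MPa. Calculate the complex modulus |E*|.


|E*| = sqrt(E'^2 + E''^2)
= sqrt(8.73^2 + 3.04^2)
= sqrt(76.2129 + 9.2416)
= 9.244 MPa

9.244 MPa


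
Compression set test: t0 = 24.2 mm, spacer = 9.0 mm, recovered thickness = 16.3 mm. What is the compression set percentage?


CS = (t0 - recovered) / (t0 - ts) * 100
= (24.2 - 16.3) / (24.2 - 9.0) * 100
= 7.9 / 15.2 * 100
= 52.0%

52.0%


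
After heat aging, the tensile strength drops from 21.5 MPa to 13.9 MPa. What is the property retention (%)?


Retention = aged / original * 100
= 13.9 / 21.5 * 100
= 64.7%

64.7%


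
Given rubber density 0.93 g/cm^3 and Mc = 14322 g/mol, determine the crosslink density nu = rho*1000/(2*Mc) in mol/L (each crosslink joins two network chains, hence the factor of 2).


nu = rho * 1000 / (2 * Mc)
nu = 0.93 * 1000 / (2 * 14322)
nu = 930.0 / 28644
nu = 0.0325 mol/L

0.0325 mol/L


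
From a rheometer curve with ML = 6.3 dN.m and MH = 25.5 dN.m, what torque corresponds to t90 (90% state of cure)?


M90 = ML + 0.9 * (MH - ML)
M90 = 6.3 + 0.9 * (25.5 - 6.3)
M90 = 6.3 + 0.9 * 19.2
M90 = 23.58 dN.m

23.58 dN.m


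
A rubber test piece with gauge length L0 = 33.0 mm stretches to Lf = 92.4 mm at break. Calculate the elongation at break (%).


Elongation = (Lf - L0) / L0 * 100
= (92.4 - 33.0) / 33.0 * 100
= 59.4 / 33.0 * 100
= 180.0%

180.0%


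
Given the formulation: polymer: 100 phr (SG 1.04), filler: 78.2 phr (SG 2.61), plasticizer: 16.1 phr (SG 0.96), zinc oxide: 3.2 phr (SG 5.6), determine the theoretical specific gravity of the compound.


Sum of weights = 197.5
Volume contributions:
  polymer: 100/1.04 = 96.1538
  filler: 78.2/2.61 = 29.9617
  plasticizer: 16.1/0.96 = 16.7708
  zinc oxide: 3.2/5.6 = 0.5714
Sum of volumes = 143.4578
SG = 197.5 / 143.4578 = 1.377

SG = 1.377


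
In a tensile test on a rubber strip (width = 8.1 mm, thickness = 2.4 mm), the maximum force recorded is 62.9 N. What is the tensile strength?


Area = width * thickness = 8.1 * 2.4 = 19.44 mm^2
TS = force / area = 62.9 / 19.44 = 3.24 MPa

3.24 MPa


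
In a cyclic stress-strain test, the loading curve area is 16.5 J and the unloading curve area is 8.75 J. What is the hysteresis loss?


Hysteresis loss = loading - unloading
= 16.5 - 8.75
= 7.75 J

7.75 J


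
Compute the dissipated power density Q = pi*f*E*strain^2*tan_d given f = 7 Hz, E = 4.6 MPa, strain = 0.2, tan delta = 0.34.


Q = pi * f * E * strain^2 * tan_d
= pi * 7 * 4.6 * 0.2^2 * 0.34
= pi * 7 * 4.6 * 0.0400 * 0.34
= 1.3758

Q = 1.3758


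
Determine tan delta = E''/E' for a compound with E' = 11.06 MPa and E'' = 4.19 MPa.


tan delta = E'' / E'
= 4.19 / 11.06
= 0.3788

tan delta = 0.3788


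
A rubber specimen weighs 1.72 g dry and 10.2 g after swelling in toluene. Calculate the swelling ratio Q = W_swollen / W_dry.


Q = W_swollen / W_dry
Q = 10.2 / 1.72
Q = 5.93

Q = 5.93


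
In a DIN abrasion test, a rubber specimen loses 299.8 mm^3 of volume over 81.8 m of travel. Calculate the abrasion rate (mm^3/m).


Rate = volume_loss / distance
= 299.8 / 81.8
= 3.665 mm^3/m

3.665 mm^3/m


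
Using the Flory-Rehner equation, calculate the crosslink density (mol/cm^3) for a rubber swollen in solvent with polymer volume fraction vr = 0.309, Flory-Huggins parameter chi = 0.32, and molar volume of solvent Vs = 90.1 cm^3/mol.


ln(1 - vr) = ln(1 - 0.309) = -0.3696
Numerator = -((-0.3696) + 0.309 + 0.32 * 0.309^2) = 0.0301
Denominator = 90.1 * (0.309^(1/3) - 0.309/2) = 46.9927
nu = 0.0301 / 46.9927 = 6.3971e-04 mol/cm^3

6.3971e-04 mol/cm^3


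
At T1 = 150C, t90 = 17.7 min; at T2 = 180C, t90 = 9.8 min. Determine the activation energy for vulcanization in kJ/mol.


T1 = 423.15 K, T2 = 453.15 K
1/T1 - 1/T2 = 1.5645e-04
ln(t1/t2) = ln(17.7/9.8) = 0.5912
Ea = 8.314 * 0.5912 / 1.5645e-04 = 31415.6814 J/mol
Ea = 31.42 kJ/mol

31.42 kJ/mol


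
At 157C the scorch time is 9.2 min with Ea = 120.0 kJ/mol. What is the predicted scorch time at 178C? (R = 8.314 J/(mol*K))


Convert temperatures: T1 = 157 + 273.15 = 430.15 K, T2 = 178 + 273.15 = 451.15 K
ts2_new = 9.2 * exp(120000 / 8.314 * (1/451.15 - 1/430.15))
1/T2 - 1/T1 = -1.0821e-04
ts2_new = 1.93 min

1.93 min


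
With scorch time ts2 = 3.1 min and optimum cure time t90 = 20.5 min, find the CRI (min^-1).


CRI = 100 / (t90 - ts2)
= 100 / (20.5 - 3.1)
= 100 / 17.4
= 5.75 min^-1

5.75 min^-1


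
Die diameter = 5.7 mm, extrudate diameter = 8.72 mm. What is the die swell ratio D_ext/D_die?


Die swell ratio = D_extrudate / D_die
= 8.72 / 5.7
= 1.53

Die swell = 1.53


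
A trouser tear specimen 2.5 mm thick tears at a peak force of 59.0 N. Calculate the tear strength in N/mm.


Tear strength = force / thickness
= 59.0 / 2.5
= 23.6 N/mm

23.6 N/mm


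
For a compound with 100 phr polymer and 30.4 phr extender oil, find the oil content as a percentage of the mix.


Oil % = oil / (100 + oil) * 100
= 30.4 / (100 + 30.4) * 100
= 30.4 / 130.4 * 100
= 23.31%

23.31%


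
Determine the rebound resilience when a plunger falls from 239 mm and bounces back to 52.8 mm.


Resilience = h_rebound / h_drop * 100
= 52.8 / 239 * 100
= 22.1%

22.1%


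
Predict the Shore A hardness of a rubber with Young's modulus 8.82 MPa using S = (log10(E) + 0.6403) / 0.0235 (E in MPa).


log10(E) = 0.0235*S - 0.6403  =>  S = (log10(E) + 0.6403) / 0.0235
log10(8.82) = 0.945469
S = (0.945469 + 0.6403) / 0.0235 = 1.585769 / 0.0235
S = 67.5

Shore A = 67.5


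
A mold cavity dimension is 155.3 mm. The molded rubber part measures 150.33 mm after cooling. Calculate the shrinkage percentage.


Shrinkage = (mold - part) / mold * 100
= (155.3 - 150.33) / 155.3 * 100
= 4.97 / 155.3 * 100
= 3.2%

3.2%


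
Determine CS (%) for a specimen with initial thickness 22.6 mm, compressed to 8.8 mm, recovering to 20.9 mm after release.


CS = (t0 - recovered) / (t0 - ts) * 100
= (22.6 - 20.9) / (22.6 - 8.8) * 100
= 1.7 / 13.8 * 100
= 12.3%

12.3%


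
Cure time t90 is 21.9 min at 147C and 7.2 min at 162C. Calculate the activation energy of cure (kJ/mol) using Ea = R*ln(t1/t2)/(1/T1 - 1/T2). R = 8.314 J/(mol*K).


T1 = 420.15 K, T2 = 435.15 K
1/T1 - 1/T2 = 8.2044e-05
ln(t1/t2) = ln(21.9/7.2) = 1.1124
Ea = 8.314 * 1.1124 / 8.2044e-05 = 112726.3091 J/mol
Ea = 112.73 kJ/mol

112.73 kJ/mol


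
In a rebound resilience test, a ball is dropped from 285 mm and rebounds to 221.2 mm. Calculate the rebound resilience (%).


Resilience = h_rebound / h_drop * 100
= 221.2 / 285 * 100
= 77.6%

77.6%


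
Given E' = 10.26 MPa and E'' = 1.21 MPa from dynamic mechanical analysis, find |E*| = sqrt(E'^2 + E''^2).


|E*| = sqrt(E'^2 + E''^2)
= sqrt(10.26^2 + 1.21^2)
= sqrt(105.2676 + 1.4641)
= 10.331 MPa

10.331 MPa


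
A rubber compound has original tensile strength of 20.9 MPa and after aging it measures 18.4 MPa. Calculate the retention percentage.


Retention = aged / original * 100
= 18.4 / 20.9 * 100
= 88.0%

88.0%


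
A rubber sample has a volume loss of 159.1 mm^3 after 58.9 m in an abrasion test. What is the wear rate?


Rate = volume_loss / distance
= 159.1 / 58.9
= 2.701 mm^3/m

2.701 mm^3/m


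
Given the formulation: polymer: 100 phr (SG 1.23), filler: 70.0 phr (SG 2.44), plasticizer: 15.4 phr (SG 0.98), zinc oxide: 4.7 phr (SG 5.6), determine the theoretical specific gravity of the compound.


Sum of weights = 190.1
Volume contributions:
  polymer: 100/1.23 = 81.3008
  filler: 70.0/2.44 = 28.6885
  plasticizer: 15.4/0.98 = 15.7143
  zinc oxide: 4.7/5.6 = 0.8393
Sum of volumes = 126.5429
SG = 190.1 / 126.5429 = 1.502

SG = 1.502


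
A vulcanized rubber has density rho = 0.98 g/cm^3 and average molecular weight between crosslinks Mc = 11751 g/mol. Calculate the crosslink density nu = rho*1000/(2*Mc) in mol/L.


nu = rho * 1000 / (2 * Mc)
nu = 0.98 * 1000 / (2 * 11751)
nu = 980.0 / 23502
nu = 0.0417 mol/L

0.0417 mol/L


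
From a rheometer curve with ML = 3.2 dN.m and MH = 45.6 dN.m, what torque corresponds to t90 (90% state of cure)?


M90 = ML + 0.9 * (MH - ML)
M90 = 3.2 + 0.9 * (45.6 - 3.2)
M90 = 3.2 + 0.9 * 42.4
M90 = 41.36 dN.m

41.36 dN.m


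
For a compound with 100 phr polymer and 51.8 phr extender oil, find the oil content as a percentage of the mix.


Oil % = oil / (100 + oil) * 100
= 51.8 / (100 + 51.8) * 100
= 51.8 / 151.8 * 100
= 34.12%

34.12%


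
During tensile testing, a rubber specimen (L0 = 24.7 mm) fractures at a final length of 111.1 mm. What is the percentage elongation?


Elongation = (Lf - L0) / L0 * 100
= (111.1 - 24.7) / 24.7 * 100
= 86.4 / 24.7 * 100
= 349.8%

349.8%


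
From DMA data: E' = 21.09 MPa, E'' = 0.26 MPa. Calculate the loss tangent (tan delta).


tan delta = E'' / E'
= 0.26 / 21.09
= 0.0123

tan delta = 0.0123


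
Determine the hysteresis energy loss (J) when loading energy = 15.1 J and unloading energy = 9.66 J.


Hysteresis loss = loading - unloading
= 15.1 - 9.66
= 5.44 J

5.44 J


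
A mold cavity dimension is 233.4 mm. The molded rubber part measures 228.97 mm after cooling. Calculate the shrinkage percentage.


Shrinkage = (mold - part) / mold * 100
= (233.4 - 228.97) / 233.4 * 100
= 4.43 / 233.4 * 100
= 1.9%

1.9%


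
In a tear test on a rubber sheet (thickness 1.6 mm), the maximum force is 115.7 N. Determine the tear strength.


Tear strength = force / thickness
= 115.7 / 1.6
= 72.31 N/mm

72.31 N/mm


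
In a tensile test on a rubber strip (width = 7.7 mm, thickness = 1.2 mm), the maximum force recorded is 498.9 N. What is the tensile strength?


Area = width * thickness = 7.7 * 1.2 = 9.24 mm^2
TS = force / area = 498.9 / 9.24 = 53.99 MPa

53.99 MPa


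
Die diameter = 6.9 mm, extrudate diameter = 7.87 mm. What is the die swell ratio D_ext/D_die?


Die swell ratio = D_extrudate / D_die
= 7.87 / 6.9
= 1.141

Die swell = 1.141


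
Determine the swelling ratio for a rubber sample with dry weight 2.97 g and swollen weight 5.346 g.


Q = W_swollen / W_dry
Q = 5.346 / 2.97
Q = 1.8

Q = 1.8


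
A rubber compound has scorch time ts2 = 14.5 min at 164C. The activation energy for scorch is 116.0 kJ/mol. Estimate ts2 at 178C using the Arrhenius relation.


Convert temperatures: T1 = 164 + 273.15 = 437.15 K, T2 = 178 + 273.15 = 451.15 K
ts2_new = 14.5 * exp(116000 / 8.314 * (1/451.15 - 1/437.15))
1/T2 - 1/T1 = -7.0987e-05
ts2_new = 5.39 min

5.39 min


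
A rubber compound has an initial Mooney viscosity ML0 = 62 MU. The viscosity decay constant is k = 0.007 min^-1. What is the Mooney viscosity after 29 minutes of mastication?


ML = ML0 * exp(-k * t)
ML = 62 * exp(-0.007 * 29)
ML = 62 * 0.8163
ML = 50.61 MU

50.61 MU


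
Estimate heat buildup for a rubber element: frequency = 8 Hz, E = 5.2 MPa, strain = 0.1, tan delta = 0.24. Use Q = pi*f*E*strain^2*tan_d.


Q = pi * f * E * strain^2 * tan_d
= pi * 8 * 5.2 * 0.1^2 * 0.24
= pi * 8 * 5.2 * 0.0100 * 0.24
= 0.3137

Q = 0.3137


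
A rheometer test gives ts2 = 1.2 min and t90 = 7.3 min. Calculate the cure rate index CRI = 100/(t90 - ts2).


CRI = 100 / (t90 - ts2)
= 100 / (7.3 - 1.2)
= 100 / 6.1
= 16.39 min^-1

16.39 min^-1


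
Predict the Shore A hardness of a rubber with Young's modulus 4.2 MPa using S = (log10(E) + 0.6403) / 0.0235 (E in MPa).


log10(E) = 0.0235*S - 0.6403  =>  S = (log10(E) + 0.6403) / 0.0235
log10(4.2) = 0.623249
S = (0.623249 + 0.6403) / 0.0235 = 1.263549 / 0.0235
S = 53.8

Shore A = 53.8


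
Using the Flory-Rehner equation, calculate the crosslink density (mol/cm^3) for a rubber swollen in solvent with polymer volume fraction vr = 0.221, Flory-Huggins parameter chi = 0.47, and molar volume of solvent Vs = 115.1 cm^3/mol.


ln(1 - vr) = ln(1 - 0.221) = -0.2497
Numerator = -((-0.2497) + 0.221 + 0.47 * 0.221^2) = 0.0058
Denominator = 115.1 * (0.221^(1/3) - 0.221/2) = 56.8703
nu = 0.0058 / 56.8703 = 1.0179e-04 mol/cm^3

1.0179e-04 mol/cm^3


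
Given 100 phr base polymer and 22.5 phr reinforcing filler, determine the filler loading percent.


Filler % = filler / (rubber + filler) * 100
= 22.5 / (100 + 22.5) * 100
= 22.5 / 122.5 * 100
= 18.37%

18.37%


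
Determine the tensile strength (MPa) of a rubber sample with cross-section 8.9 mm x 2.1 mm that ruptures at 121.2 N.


Area = width * thickness = 8.9 * 2.1 = 18.69 mm^2
TS = force / area = 121.2 / 18.69 = 6.48 MPa

6.48 MPa


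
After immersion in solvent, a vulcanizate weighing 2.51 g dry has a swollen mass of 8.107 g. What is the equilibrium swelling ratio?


Q = W_swollen / W_dry
Q = 8.107 / 2.51
Q = 3.23

Q = 3.23


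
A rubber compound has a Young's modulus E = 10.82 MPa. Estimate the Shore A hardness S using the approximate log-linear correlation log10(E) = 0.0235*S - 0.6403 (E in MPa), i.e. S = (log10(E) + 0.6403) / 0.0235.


log10(E) = 0.0235*S - 0.6403  =>  S = (log10(E) + 0.6403) / 0.0235
log10(10.82) = 1.034227
S = (1.034227 + 0.6403) / 0.0235 = 1.674527 / 0.0235
S = 71.3

Shore A = 71.3


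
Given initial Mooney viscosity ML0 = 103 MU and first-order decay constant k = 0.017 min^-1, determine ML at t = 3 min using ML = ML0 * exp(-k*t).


ML = ML0 * exp(-k * t)
ML = 103 * exp(-0.017 * 3)
ML = 103 * 0.9503
ML = 97.88 MU

97.88 MU


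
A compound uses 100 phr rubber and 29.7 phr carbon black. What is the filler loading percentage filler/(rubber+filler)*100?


Filler % = filler / (rubber + filler) * 100
= 29.7 / (100 + 29.7) * 100
= 29.7 / 129.7 * 100
= 22.9%

22.9%


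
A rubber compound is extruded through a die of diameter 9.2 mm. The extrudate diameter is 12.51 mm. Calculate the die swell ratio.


Die swell ratio = D_extrudate / D_die
= 12.51 / 9.2
= 1.36

Die swell = 1.36


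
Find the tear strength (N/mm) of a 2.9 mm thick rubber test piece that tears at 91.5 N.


Tear strength = force / thickness
= 91.5 / 2.9
= 31.55 N/mm

31.55 N/mm


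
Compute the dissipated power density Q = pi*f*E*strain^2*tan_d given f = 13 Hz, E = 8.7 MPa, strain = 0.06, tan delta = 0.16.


Q = pi * f * E * strain^2 * tan_d
= pi * 13 * 8.7 * 0.06^2 * 0.16
= pi * 13 * 8.7 * 0.0036 * 0.16
= 0.2047

Q = 0.2047
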